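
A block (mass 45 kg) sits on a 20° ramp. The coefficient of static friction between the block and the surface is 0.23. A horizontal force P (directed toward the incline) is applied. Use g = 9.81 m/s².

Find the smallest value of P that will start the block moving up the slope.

At impending motion up the slope, friction acts down-slope at its limit: f = μ_s N.
Perpendicular to the incline: N = m g cos θ + P sin θ.
Along the incline: P cos θ = m g sin θ + μ_s N = m g sin θ + μ_s (m g cos θ + P sin θ).
Solving, P (cos θ − μ_s sin θ) = m g (sin θ + μ_s cos θ), so P = 45×9.81×(sin 20° + 0.23 cos 20°)/(cos 20° − 0.23 sin 20°) = 441×0.5581/0.861 = 286 N.

P ≈ 286 N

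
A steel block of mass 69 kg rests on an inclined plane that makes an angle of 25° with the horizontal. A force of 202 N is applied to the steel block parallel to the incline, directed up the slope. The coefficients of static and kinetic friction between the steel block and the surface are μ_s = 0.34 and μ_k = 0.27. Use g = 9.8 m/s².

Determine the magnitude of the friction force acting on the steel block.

f ≈ 83.8 N (up the incline)

Perpendicular to the surface, N = m g cos θ = 69·9.8·cos 25° = 612.8 N.
For equilibrium along the incline the friction force must supply f = m g sin θ − P = 285.8 − 202 = 83.77 N (positive meaning up-slope).
Maximum static friction available: μ_s N = 0.34 × 612.8 = 208.4 N.
Since |83.77| ≤ 208.4 N, static friction is sufficient; f equals the required value, not μ_s N.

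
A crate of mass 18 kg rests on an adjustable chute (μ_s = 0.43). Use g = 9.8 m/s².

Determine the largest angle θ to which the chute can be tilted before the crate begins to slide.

At the slip threshold, m g sin θ = μ_s · m g cos θ, so tan θ = μ_s.
θ_max = arctan(0.43) = 23.3°.

θ_max ≈ 23.3°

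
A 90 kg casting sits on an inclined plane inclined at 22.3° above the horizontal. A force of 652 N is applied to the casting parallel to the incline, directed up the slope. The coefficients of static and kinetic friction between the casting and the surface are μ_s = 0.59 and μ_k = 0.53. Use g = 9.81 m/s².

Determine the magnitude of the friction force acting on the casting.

Perpendicular to the surface, N = m g cos θ = 90·9.81·cos 22.3° = 816.9 N.
The friction needed for equilibrium is m g sin θ − P = 335 − 652 = -317 N, measured positive up-slope.
Maximum static friction available: μ_s N = 0.59 × 816.9 = 482 N.
Since |-317| ≤ 482 N, the casting remains in static equilibrium and friction takes exactly the required value.

f ≈ 317 N (down the incline)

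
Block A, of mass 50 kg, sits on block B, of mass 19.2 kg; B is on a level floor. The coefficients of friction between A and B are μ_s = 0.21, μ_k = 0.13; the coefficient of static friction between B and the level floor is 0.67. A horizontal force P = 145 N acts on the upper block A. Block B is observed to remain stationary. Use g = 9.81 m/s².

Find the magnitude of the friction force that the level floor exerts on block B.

f ≈ 63.8 N

Between the blocks, N₁ = m_A g = 490.5 N.
So the A–B interface can sustain at most μ_s N₁ = 103 N of static friction.
Since P = 145 N > 103 N, A slides on B; the A–B friction is kinetic: f₁ = μ_k N₁ = 0.13×490.5 = 63.8 N.
B experiences an equal 63.8 N forward from A (third law). B is in equilibrium, so the floor supplies f₂ = 63.8 N of static friction (limit μ_s(m_A+m_B)g = 454.8 N, not exceeded).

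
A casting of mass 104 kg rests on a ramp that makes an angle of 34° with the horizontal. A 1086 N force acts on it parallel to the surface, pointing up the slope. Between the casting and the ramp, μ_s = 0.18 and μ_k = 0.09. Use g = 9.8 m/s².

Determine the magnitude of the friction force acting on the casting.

f ≈ 76 N (down the incline)

Perpendicular to the surface, N = m g cos θ = 104·9.8·cos 34° = 845 N.
Parallel to the incline, ΣF = 0 gives f = m g sin θ − P = 569.9 − 1086 = -516.1 N (up-slope positive).
The static-friction ceiling is μ_s N = 0.18 × 845 = 152.1 N.
|-516.1| exceeds 152.1 N, so the casting slips up-slope; friction is kinetic, f = μ_k N = 0.09×845 = 76 N.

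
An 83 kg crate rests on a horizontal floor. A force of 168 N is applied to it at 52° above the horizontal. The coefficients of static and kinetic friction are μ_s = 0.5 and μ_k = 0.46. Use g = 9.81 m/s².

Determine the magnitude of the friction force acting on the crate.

N = m g − P sin α = 814.2 − 168×sin 52° = 681.8 N.
The horizontal driving force is P cos α = 103.4 N, so equilibrium needs friction f = 103.4 N.
The static-friction limit is μ_s N = 340.9 N.
Since 103.4 N does not exceed the limit, the crate stays at rest and f = 103 N.

f ≈ 103 N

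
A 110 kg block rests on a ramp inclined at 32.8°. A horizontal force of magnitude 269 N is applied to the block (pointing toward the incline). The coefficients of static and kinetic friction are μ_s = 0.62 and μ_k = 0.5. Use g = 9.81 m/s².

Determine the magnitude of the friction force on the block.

The horizontal push has a component P sin θ into the surface, so N = m g cos θ + P sin θ = 907.1 + 145.7 = 1053 N.
Along the incline, the net driving force (taking up-slope positive) is P cos θ − m g sin θ = 226.1 − 584.6 = -358.4 N, so equilibrium requires friction f = 358.4 N (up-slope).
Maximum static friction: μ_s N = 0.62 × 1053 = 652.7 N.
|f_req| = 358.4 ≤ 652.7 N → the block is in equilibrium; friction equals the required value.

f ≈ 358 N (up the incline)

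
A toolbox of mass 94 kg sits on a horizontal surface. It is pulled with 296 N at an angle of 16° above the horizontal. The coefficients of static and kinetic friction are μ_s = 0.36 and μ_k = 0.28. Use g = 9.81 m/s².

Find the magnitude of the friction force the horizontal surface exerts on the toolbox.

f ≈ 285 N

N = m g − P sin α = 922.1 − 296×sin 16° = 840.6 N.
For equilibrium, f = P cos α = 296×cos 16° = 284.5 N.
The static-friction limit is μ_s N = 302.6 N.
284.5 ≤ 302.6 N → static; friction equals the required 285 N.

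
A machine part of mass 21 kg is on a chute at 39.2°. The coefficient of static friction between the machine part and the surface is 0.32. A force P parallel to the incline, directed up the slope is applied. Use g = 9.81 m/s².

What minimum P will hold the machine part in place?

The machine part tends to slide down (tan θ > μ_s), so at the point of impending slip friction acts up-slope at its limit: f = μ_s N.
P is parallel to the surface, so N = m g cos θ = 160 N.
Along the incline: P + μ_s N = m g sin θ, so P = 130 − 0.32×160 = 79.1 N.

P_min ≈ 79.1 N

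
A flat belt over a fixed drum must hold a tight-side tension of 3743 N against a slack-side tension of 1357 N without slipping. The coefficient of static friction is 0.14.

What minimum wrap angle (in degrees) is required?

β_min ≈ 415°

T₂/T₁ = e^{μβ} → β = ln(T₂/T₁)/μ.
β = ln(3743/1357)/0.14 = 1.015/0.14 = 7.247 rad.
In degrees: β = 7.247 × 180/π = 415°.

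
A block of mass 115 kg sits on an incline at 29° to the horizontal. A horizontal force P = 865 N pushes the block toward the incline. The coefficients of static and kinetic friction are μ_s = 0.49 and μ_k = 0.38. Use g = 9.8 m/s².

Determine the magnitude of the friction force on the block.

f ≈ 210 N (down the incline)

The horizontal push has a component P sin θ into the surface, so N = m g cos θ + P sin θ = 985.7 + 419.4 = 1405 N.
Parallel to the incline: P cos θ − m g sin θ = 756.5 − 546.4 = 210.2 N; the friction needed to balance this is 210.2 N acting down the slope.
The limit of static friction is μ_s N = 688.5 N.
|f_req| = 210.2 ≤ 688.5 N → the block is in equilibrium; friction equals the required value.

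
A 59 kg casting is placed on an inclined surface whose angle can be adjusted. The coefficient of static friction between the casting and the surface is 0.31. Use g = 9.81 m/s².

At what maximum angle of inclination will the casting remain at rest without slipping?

At the slip threshold, m g sin θ = μ_s · m g cos θ, so tan θ = μ_s.
θ_max = arctan(0.31) = 17.2°.

θ_max ≈ 17.2°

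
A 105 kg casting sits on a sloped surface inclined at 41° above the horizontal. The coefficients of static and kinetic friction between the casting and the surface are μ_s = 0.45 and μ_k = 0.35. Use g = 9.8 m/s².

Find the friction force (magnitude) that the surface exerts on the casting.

Normal force: N = m g cos θ = 105 × 9.8 × cos 41° = 776.6 N.
For equilibrium along the incline, friction must balance the weight component: f = m g sin θ = 675.1 N up the slope.
Static friction can supply at most μ_s N = 349.5 N.
|675.1| exceeds 349.5 N, so the casting slips down-slope; friction is kinetic, f = μ_k N = 0.35×776.6 = 272 N.

f ≈ 272 N (up the incline)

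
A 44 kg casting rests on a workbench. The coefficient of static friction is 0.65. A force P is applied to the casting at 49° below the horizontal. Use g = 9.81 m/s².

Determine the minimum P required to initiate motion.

N = m g + P sin α (the push presses the casting into the workbench).
At impending slip, P cos α = μ_s N = μ_s (m g + P sin α).
Solving: P (cos α − μ_s sin α) = μ_s m g → P = 0.65×432/(cos 49° − 0.65 sin 49°) = 281/0.1655 = 1700 N.

P ≈ 1700 N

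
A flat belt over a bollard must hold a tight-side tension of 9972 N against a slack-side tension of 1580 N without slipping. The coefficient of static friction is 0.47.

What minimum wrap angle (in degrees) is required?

T₂/T₁ = e^{μβ} → β = ln(T₂/T₁)/μ.
β = ln(9972/1580)/0.47 = 1.842/0.47 = 3.92 rad.
In degrees: β = 3.92 × 180/π = 225°.

β_min ≈ 225°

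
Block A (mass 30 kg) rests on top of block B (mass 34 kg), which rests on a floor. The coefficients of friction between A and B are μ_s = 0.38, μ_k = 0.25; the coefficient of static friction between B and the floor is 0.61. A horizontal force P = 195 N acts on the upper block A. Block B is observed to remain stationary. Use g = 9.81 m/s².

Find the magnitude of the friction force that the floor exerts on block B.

The normal force B exerts on A is simply A's weight, N₁ = 294.3 N.
Maximum static friction on A from B: μ_s N₁ = 0.38×294.3 = 111.8 N.
P = 195 N exceeds that limit, so A slips over B and the interface friction becomes kinetic: f₁ = μ_k N₁ = 0.25×294.3 = 73.6 N.
By Newton's third law B feels 73.6 N forward from A. With B stationary, the floor's static friction on B balances it: f₂ = 73.6 N (well within μ_s(m_A+m_B)g = 383 N).

f ≈ 73.6 N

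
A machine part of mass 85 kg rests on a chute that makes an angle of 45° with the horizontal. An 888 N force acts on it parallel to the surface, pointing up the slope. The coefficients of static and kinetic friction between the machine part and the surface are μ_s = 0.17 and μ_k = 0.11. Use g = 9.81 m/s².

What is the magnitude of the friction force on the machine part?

f ≈ 64.9 N (down the incline)

Normal force: N = m g cos θ = 85 × 9.81 × cos 45° = 589.6 N.
For equilibrium along the incline the friction force must supply f = m g sin θ − P = 589.6 − 888 = -298.4 N (positive meaning up-slope).
The static-friction ceiling is μ_s N = 0.17 × 589.6 = 100.2 N.
Since |-298.4| > 100.2 N, static friction cannot hold it; the machine part slides up the incline and kinetic friction applies: f = μ_k N = 0.11 × 589.6 = 64.9 N.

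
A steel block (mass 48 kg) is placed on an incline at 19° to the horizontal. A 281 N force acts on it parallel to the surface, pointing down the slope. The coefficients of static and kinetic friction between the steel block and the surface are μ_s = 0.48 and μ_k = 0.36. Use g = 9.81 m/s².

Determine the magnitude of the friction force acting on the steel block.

Perpendicular to the surface, N = m g cos θ = 48·9.81·cos 19° = 445.2 N.
The friction needed for equilibrium is m g sin θ + P = 153.3 + 281 = 434.3 N, measured positive up-slope.
Maximum static friction available: μ_s N = 0.48 × 445.2 = 213.7 N.
Since |434.3| > 213.7 N, static friction cannot hold it; the steel block slides down the incline and kinetic friction applies: f = μ_k N = 0.36 × 445.2 = 160 N.

f ≈ 160 N (up the incline)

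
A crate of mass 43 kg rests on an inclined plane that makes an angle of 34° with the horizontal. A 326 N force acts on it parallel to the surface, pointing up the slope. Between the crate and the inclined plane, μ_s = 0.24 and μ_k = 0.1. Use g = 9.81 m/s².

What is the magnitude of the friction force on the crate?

f ≈ 35 N (down the incline)

Perpendicular to the surface, N = m g cos θ = 43·9.81·cos 34° = 349.7 N.
Parallel to the incline, ΣF = 0 gives f = m g sin θ − P = 235.9 − 326 = -90.12 N (up-slope positive).
Maximum static friction available: μ_s N = 0.24 × 349.7 = 83.93 N.
|-90.12| exceeds 83.93 N, so the crate slips up-slope; friction is kinetic, f = μ_k N = 0.1×349.7 = 35 N.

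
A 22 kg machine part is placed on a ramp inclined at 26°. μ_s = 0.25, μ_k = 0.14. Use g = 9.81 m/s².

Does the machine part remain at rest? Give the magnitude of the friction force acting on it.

N = m g cos θ = 194 N.
Down-slope weight component: m g sin θ = 94.6 N.
μ_s N = 48.5 N.
94.6 > 48.5 N, so it slides; kinetic friction f = μ_k N = 0.14×194 = 27.2 N.

f ≈ 27.2 N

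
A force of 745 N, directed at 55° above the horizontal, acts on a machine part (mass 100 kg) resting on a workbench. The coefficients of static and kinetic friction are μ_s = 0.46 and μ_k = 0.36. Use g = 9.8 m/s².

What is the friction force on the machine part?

f ≈ 133 N

N = m g − P sin α = 980 − 745×sin 55° = 369.7 N.
The horizontal driving force is P cos α = 427.3 N, so equilibrium needs friction f = 427.3 N.
The static-friction limit is μ_s N = 170.1 N.
427.3 > 170.1 N → the machine part slides; f = μ_k N = 0.36×369.7 = 133 N.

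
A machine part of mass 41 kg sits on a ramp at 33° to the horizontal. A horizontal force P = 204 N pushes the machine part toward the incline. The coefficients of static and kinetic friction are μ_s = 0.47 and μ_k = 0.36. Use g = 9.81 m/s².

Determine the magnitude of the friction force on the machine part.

The horizontal push has a component P sin θ into the surface, so N = m g cos θ + P sin θ = 337.3 + 111.1 = 448.4 N.
Parallel to the incline: P cos θ − m g sin θ = 171.1 − 219.1 = -47.97 N; the friction needed to balance this is 47.97 N acting up the slope.
Maximum static friction: μ_s N = 0.47 × 448.4 = 210.8 N.
Since 47.97 N is within the 210.8 N limit, the machine part stays put and friction is exactly 48 N.

f ≈ 48 N (up the incline)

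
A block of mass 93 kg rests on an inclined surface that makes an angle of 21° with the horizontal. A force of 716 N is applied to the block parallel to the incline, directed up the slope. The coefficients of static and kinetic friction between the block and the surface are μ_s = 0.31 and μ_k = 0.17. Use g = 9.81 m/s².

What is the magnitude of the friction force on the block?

Perpendicular to the surface, N = m g cos θ = 93·9.81·cos 21° = 851.7 N.
Parallel to the incline, ΣF = 0 gives f = m g sin θ − P = 326.9 − 716 = -389.1 N (up-slope positive).
The static-friction ceiling is μ_s N = 0.31 × 851.7 = 264 N.
|-389.1| exceeds 264 N, so the block slips up-slope; friction is kinetic, f = μ_k N = 0.17×851.7 = 145 N.

f ≈ 145 N (down the incline)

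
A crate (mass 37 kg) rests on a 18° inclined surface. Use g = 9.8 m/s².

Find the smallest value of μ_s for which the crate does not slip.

μ_s,min ≈ 0.325

At the slip threshold m g sin θ = μ_s m g cos θ, so μ_s,min = tan θ.
μ_s,min = tan 18° = 0.325.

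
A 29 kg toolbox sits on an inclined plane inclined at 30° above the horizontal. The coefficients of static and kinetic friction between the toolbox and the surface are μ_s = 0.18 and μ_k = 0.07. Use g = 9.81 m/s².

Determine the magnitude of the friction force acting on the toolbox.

The normal reaction is N = m g cos θ = 246.4 N.
For equilibrium along the incline, friction must balance the weight component: f = m g sin θ = 142.2 N up the slope.
Maximum static friction available: μ_s N = 0.18 × 246.4 = 44.35 N.
Since |142.2| > 44.35 N, static friction cannot hold it; the toolbox slides down the incline and kinetic friction applies: f = μ_k N = 0.07 × 246.4 = 17.2 N.

f ≈ 17.2 N (up the incline)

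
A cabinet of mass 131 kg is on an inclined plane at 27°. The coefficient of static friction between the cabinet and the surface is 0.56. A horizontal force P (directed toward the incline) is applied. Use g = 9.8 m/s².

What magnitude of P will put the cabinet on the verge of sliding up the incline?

At impending motion up the slope, friction acts down-slope at its limit: f = μ_s N.
Perpendicular to the incline: N = m g cos θ + P sin θ.
Along the incline: P cos θ = m g sin θ + μ_s N = m g sin θ + μ_s (m g cos θ + P sin θ).
Solving, P (cos θ − μ_s sin θ) = m g (sin θ + μ_s cos θ), so P = 131×9.8×(sin 27° + 0.56 cos 27°)/(cos 27° − 0.56 sin 27°) = 1280×0.953/0.6368 = 1920 N.

P ≈ 1920 N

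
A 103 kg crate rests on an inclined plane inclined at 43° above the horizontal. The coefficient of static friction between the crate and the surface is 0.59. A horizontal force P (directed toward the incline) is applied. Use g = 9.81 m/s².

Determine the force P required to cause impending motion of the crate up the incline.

At impending motion up the slope, friction acts down-slope at its limit: f = μ_s N.
Perpendicular to the incline: N = m g cos θ + P sin θ.
Along the incline: P cos θ = m g sin θ + μ_s N = m g sin θ + μ_s (m g cos θ + P sin θ).
Solving, P (cos θ − μ_s sin θ) = m g (sin θ + μ_s cos θ), so P = 103×9.81×(sin 43° + 0.59 cos 43°)/(cos 43° − 0.59 sin 43°) = 1010×1.113/0.329 = 3420 N.

P ≈ 3420 N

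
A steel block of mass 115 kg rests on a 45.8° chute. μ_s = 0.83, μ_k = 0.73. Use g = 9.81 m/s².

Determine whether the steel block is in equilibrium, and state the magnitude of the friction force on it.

f ≈ 574 N

N = m g cos θ = 787 N.
Down-slope weight component: m g sin θ = 809 N.
μ_s N = 653 N.
809 > 653 N, so it slides; kinetic friction f = μ_k N = 0.73×787 = 574 N.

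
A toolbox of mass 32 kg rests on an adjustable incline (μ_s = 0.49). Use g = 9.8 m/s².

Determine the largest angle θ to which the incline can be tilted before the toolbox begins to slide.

At the slip threshold, m g sin θ = μ_s · m g cos θ, so tan θ = μ_s.
θ_max = arctan(0.49) = 26.1°.

θ_max ≈ 26.1°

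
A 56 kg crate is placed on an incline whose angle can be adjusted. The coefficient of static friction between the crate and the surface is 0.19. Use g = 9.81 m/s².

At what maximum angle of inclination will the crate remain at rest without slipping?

At the slip threshold, m g sin θ = μ_s · m g cos θ, so tan θ = μ_s.
θ_max = arctan(0.19) = 10.8°.

θ_max ≈ 10.8°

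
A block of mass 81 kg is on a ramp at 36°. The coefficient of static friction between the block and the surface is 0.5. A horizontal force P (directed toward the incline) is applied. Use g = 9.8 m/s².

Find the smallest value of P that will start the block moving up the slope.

At impending motion up the slope, friction acts down-slope at its limit: f = μ_s N.
Perpendicular to the incline: N = m g cos θ + P sin θ.
Along the incline: P cos θ = m g sin θ + μ_s N = m g sin θ + μ_s (m g cos θ + P sin θ).
Solving, P (cos θ − μ_s sin θ) = m g (sin θ + μ_s cos θ), so P = 81×9.8×(sin 36° + 0.5 cos 36°)/(cos 36° − 0.5 sin 36°) = 794×0.9923/0.5151 = 1530 N.

P ≈ 1530 N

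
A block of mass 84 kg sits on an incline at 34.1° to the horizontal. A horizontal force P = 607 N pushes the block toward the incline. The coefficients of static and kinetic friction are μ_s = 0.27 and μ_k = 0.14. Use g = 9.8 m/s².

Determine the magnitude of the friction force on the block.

Normal direction: N = m g cos θ + P sin θ = 1022 N.
Parallel to the incline: P cos θ − m g sin θ = 502.6 − 461.5 = 41.11 N; the friction needed to balance this is 41.11 N acting down the slope.
Maximum static friction: μ_s N = 0.27 × 1022 = 275.9 N.
|f_req| = 41.11 ≤ 275.9 N → the block is in equilibrium; friction equals the required value.

f ≈ 41.1 N (down the incline)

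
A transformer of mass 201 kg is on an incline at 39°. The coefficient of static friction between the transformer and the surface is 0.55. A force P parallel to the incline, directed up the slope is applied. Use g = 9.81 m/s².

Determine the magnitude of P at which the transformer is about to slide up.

P ≈ 2080 N

At impending motion up the slope, friction acts down-slope at its limit: f = μ_s N.
P is parallel to the surface, so N = m g cos θ = 1530 N.
Along the incline: P = m g sin θ + μ_s N = 1240 + 0.55×1530 = 2080 N.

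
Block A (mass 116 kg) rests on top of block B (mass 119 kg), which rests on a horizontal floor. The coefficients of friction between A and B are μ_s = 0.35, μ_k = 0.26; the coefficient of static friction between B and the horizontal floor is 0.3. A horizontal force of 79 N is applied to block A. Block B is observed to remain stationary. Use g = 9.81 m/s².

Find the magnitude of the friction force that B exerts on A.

f ≈ 79 N

Between the blocks, N₁ = m_A g = 1138 N.
So the A–B interface can sustain at most μ_s N₁ = 398.3 N of static friction.
P = 79 N is within that limit, so A and B move together (both at rest); the A–B friction is simply f₁ = P = 79 N.
By Newton's third law B feels 79 N forward from A. With B stationary, the floor's static friction on B balances it: f₂ = 79 N (well within μ_s(m_A+m_B)g = 691.6 N).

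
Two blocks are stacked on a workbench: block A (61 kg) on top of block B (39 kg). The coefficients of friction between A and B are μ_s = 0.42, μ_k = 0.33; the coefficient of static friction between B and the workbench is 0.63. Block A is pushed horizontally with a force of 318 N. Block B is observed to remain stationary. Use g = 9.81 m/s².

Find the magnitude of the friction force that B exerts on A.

f ≈ 197 N

Normal force at the A–B interface: N₁ = m_A g = 598.4 N.
So the A–B interface can sustain at most μ_s N₁ = 251.3 N of static friction.
Since P = 318 N > 251.3 N, A slides on B; the A–B friction is kinetic: f₁ = μ_k N₁ = 0.33×598.4 = 197 N.
B experiences an equal 197 N forward from A (third law). B is in equilibrium, so the floor supplies f₂ = 197 N of static friction (limit μ_s(m_A+m_B)g = 618 N, not exceeded).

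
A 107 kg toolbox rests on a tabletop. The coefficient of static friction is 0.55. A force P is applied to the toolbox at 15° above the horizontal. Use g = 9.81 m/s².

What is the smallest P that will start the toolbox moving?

P ≈ 521 N

N = m g − P sin α (the pull lifts the toolbox).
At impending slip, P cos α = μ_s N = μ_s (m g − P sin α).
Solving: P (cos α + μ_s sin α) = μ_s m g → P = 0.55×1050/(cos 15° + 0.55 sin 15°) = 577/1.108 = 521 N.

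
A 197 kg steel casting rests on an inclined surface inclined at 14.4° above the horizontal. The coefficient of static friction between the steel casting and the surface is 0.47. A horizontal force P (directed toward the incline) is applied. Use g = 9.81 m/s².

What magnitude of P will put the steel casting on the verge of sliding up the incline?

P ≈ 1600 N

At impending motion up the slope, friction acts down-slope at its limit: f = μ_s N.
Perpendicular to the incline: N = m g cos θ + P sin θ.
Along the incline: P cos θ = m g sin θ + μ_s N = m g sin θ + μ_s (m g cos θ + P sin θ).
Solving, P (cos θ − μ_s sin θ) = m g (sin θ + μ_s cos θ), so P = 197×9.81×(sin 14.4° + 0.47 cos 14.4°)/(cos 14.4° − 0.47 sin 14.4°) = 1930×0.7039/0.8517 = 1600 N.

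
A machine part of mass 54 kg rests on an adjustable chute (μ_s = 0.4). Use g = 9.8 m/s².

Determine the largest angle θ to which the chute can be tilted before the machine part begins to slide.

At the slip threshold, m g sin θ = μ_s · m g cos θ, so tan θ = μ_s.
θ_max = arctan(0.4) = 21.8°.

θ_max ≈ 21.8°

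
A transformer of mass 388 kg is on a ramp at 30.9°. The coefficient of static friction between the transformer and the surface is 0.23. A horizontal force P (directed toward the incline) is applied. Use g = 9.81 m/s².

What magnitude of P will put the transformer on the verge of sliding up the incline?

P ≈ 3660 N

At impending motion up the slope, friction acts down-slope at its limit: f = μ_s N.
Perpendicular to the incline: N = m g cos θ + P sin θ.
Along the incline: P cos θ = m g sin θ + μ_s N = m g sin θ + μ_s (m g cos θ + P sin θ).
Solving, P (cos θ − μ_s sin θ) = m g (sin θ + μ_s cos θ), so P = 388×9.81×(sin 30.9° + 0.23 cos 30.9°)/(cos 30.9° − 0.23 sin 30.9°) = 3810×0.7109/0.74 = 3660 N.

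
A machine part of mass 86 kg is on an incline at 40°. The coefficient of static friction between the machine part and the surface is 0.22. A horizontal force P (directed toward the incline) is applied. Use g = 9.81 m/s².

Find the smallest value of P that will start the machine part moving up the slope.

P ≈ 1100 N

At impending motion up the slope, friction acts down-slope at its limit: f = μ_s N.
Perpendicular to the incline: N = m g cos θ + P sin θ.
Along the incline: P cos θ = m g sin θ + μ_s N = m g sin θ + μ_s (m g cos θ + P sin θ).
Solving, P (cos θ − μ_s sin θ) = m g (sin θ + μ_s cos θ), so P = 86×9.81×(sin 40° + 0.22 cos 40°)/(cos 40° − 0.22 sin 40°) = 844×0.8113/0.6246 = 1100 N.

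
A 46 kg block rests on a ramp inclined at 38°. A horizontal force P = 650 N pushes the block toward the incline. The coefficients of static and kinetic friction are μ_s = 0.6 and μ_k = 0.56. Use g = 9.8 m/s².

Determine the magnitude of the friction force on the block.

f ≈ 235 N (down the incline)

The horizontal push has a component P sin θ into the surface, so N = m g cos θ + P sin θ = 355.2 + 400.2 = 755.4 N.
Along the incline, the net driving force (taking up-slope positive) is P cos θ − m g sin θ = 512.2 − 277.5 = 234.7 N, so equilibrium requires friction f = -234.7 N (down-slope).
The limit of static friction is μ_s N = 453.2 N.
|f_req| = 234.7 ≤ 453.2 N → the block is in equilibrium; friction equals the required value.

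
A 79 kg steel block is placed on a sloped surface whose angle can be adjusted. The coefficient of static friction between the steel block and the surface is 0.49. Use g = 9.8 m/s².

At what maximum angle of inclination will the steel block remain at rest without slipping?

θ_max ≈ 26.1°

At the slip threshold, m g sin θ = μ_s · m g cos θ, so tan θ = μ_s.
θ_max = arctan(0.49) = 26.1°.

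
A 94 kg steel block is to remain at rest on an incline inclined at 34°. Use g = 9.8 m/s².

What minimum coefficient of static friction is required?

μ_s,min ≈ 0.675

At the slip threshold m g sin θ = μ_s m g cos θ, so μ_s,min = tan θ.
μ_s,min = tan 34° = 0.675.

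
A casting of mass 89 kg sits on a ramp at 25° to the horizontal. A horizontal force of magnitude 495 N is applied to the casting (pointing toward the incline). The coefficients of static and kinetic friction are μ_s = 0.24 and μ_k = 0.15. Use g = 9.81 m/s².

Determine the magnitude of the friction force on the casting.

f ≈ 79.6 N (down the incline)

Resolve perpendicular to the incline: N = m g cos θ + P sin θ = 89×9.81×cos 25° + 495×sin 25° = 1000 N.
Parallel to the incline: P cos θ − m g sin θ = 448.6 − 369 = 79.64 N; the friction needed to balance this is 79.64 N acting down the slope.
Maximum static friction: μ_s N = 0.24 × 1000 = 240.1 N.
Since 79.64 N is within the 240.1 N limit, the casting stays put and friction is exactly 79.6 N.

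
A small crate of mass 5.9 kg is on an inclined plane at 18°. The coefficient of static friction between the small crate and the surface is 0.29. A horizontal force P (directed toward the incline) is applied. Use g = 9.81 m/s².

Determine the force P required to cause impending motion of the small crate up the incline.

P ≈ 39.3 N

At impending motion up the slope, friction acts down-slope at its limit: f = μ_s N.
Perpendicular to the incline: N = m g cos θ + P sin θ.
Along the incline: P cos θ = m g sin θ + μ_s N = m g sin θ + μ_s (m g cos θ + P sin θ).
Solving, P (cos θ − μ_s sin θ) = m g (sin θ + μ_s cos θ), so P = 5.9×9.81×(sin 18° + 0.29 cos 18°)/(cos 18° − 0.29 sin 18°) = 57.9×0.5848/0.8614 = 39.3 N.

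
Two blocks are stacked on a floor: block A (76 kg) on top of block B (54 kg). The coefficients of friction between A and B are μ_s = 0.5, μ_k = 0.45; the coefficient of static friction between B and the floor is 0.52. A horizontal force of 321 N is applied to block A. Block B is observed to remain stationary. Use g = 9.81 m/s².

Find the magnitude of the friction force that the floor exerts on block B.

Normal force at the A–B interface: N₁ = m_A g = 745.6 N.
Maximum static friction on A from B: μ_s N₁ = 0.5×745.6 = 372.8 N.
P = 321 N is within that limit, so A and B move together (both at rest); the A–B friction is simply f₁ = P = 321 N.
B experiences an equal 321 N forward from A (third law). B is in equilibrium, so the floor supplies f₂ = 321 N of static friction (limit μ_s(m_A+m_B)g = 663.2 N, not exceeded).

f ≈ 321 N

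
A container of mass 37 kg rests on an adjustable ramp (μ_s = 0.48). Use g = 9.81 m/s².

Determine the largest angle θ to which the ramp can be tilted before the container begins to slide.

At the slip threshold, m g sin θ = μ_s · m g cos θ, so tan θ = μ_s.
θ_max = arctan(0.48) = 25.6°.

θ_max ≈ 25.6°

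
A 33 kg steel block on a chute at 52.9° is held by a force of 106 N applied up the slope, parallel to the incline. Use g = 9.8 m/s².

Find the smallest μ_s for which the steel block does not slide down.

μ_s,min ≈ 0.779

N = m g cos θ = 195.1 N.
Friction must make up the shortfall along the incline: f = m g sin θ − P = 257.9 − 106 = 151.9 N.
At the threshold f = μ_s N, so μ_s,min = 151.9/195.1 = 0.779.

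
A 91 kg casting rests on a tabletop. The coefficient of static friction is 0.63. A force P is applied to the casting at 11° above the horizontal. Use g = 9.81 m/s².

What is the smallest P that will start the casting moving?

N = m g − P sin α (the pull lifts the casting).
At impending slip, P cos α = μ_s N = μ_s (m g − P sin α).
Solving: P (cos α + μ_s sin α) = μ_s m g → P = 0.63×893/(cos 11° + 0.63 sin 11°) = 562/1.102 = 510 N.

P ≈ 510 N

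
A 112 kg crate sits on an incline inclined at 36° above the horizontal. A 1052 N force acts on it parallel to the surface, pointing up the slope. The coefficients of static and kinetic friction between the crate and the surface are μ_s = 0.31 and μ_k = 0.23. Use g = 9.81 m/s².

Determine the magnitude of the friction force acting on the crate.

The normal reaction is N = m g cos θ = 888.9 N.
For equilibrium along the incline the friction force must supply f = m g sin θ − P = 645.8 − 1052 = -406.2 N (positive meaning up-slope).
Maximum static friction available: μ_s N = 0.31 × 888.9 = 275.6 N.
|-406.2| exceeds 275.6 N, so the crate slips up-slope; friction is kinetic, f = μ_k N = 0.23×888.9 = 204 N.

f ≈ 204 N (down the incline)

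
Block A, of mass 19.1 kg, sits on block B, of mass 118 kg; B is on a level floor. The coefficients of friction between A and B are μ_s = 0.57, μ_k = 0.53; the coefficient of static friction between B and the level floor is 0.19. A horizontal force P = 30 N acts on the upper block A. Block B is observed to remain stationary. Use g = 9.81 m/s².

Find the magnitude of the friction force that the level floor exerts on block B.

f ≈ 30 N

Normal force at the A–B interface: N₁ = m_A g = 187.4 N.
So the A–B interface can sustain at most μ_s N₁ = 106.8 N of static friction.
Since P = 30 N ≤ 106.8 N, A does not slip on B; friction on A equals P = 30 N.
B experiences an equal 30 N forward from A (third law). B is in equilibrium, so the floor supplies f₂ = 30 N of static friction (limit μ_s(m_A+m_B)g = 255.5 N, not exceeded).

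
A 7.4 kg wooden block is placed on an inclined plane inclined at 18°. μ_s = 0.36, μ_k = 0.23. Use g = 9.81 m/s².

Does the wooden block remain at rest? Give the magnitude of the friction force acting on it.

N = m g cos θ = 69 N.
Down-slope weight component: m g sin θ = 22.4 N.
μ_s N = 24.9 N.
22.4 ≤ 24.9 N, so it stays put; friction = 22.4 N.

f ≈ 22.4 N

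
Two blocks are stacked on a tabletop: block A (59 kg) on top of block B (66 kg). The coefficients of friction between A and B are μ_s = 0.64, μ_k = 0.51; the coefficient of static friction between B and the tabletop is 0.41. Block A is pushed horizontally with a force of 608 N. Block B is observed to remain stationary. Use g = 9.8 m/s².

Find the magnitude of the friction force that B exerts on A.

f ≈ 295 N

The normal force B exerts on A is simply A's weight, N₁ = 578.2 N.
Maximum static friction on A from B: μ_s N₁ = 0.64×578.2 = 370 N.
Since P = 608 N > 370 N, A slides on B; the A–B friction is kinetic: f₁ = μ_k N₁ = 0.51×578.2 = 295 N.
By Newton's third law B feels 295 N forward from A. With B stationary, the floor's static friction on B balances it: f₂ = 295 N (well within μ_s(m_A+m_B)g = 502.2 N).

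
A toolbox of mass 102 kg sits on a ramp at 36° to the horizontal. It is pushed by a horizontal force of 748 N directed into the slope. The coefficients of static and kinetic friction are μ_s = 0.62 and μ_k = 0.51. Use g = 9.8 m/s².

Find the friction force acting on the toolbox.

The horizontal push has a component P sin θ into the surface, so N = m g cos θ + P sin θ = 808.7 + 439.7 = 1248 N.
Parallel to the incline: P cos θ − m g sin θ = 605.1 − 587.6 = 17.59 N; the friction needed to balance this is 17.59 N acting down the slope.
Maximum static friction: μ_s N = 0.62 × 1248 = 774 N.
Since 17.59 N is within the 774 N limit, the toolbox stays put and friction is exactly 17.6 N.

f ≈ 17.6 N (down the incline)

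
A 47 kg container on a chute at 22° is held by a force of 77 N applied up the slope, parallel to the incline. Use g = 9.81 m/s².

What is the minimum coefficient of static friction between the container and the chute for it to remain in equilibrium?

μ_s,min ≈ 0.224

N = m g cos θ = 427.5 N.
Friction must make up the shortfall along the incline: f = m g sin θ − P = 172.7 − 77 = 95.72 N.
At the threshold f = μ_s N, so μ_s,min = 95.72/427.5 = 0.224.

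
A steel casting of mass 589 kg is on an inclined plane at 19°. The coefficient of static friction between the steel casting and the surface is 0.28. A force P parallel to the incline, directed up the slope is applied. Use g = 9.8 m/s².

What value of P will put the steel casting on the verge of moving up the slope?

P ≈ 3410 N

At impending motion up the slope, friction acts down-slope at its limit: f = μ_s N.
P is parallel to the surface, so N = m g cos θ = 5460 N.
Along the incline: P = m g sin θ + μ_s N = 1880 + 0.28×5460 = 3410 N.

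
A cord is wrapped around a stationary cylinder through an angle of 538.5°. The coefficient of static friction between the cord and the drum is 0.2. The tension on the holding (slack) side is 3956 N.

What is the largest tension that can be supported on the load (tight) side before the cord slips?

T_max ≈ 25900 N

At impending slip the capstan equation gives T₂/T₁ = e^{μβ} with β in radians.
β = 538.5° × π/180 = 9.399 rad.
e^{μβ} = e^{0.2×9.399} = 6.552.
T₂ = T₁ · e^{μβ} = 3956 × 6.552 = 25900 N.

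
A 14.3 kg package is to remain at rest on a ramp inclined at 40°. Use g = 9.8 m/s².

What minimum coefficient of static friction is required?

At the slip threshold m g sin θ = μ_s m g cos θ, so μ_s,min = tan θ.
μ_s,min = tan 40° = 0.839.

μ_s,min ≈ 0.839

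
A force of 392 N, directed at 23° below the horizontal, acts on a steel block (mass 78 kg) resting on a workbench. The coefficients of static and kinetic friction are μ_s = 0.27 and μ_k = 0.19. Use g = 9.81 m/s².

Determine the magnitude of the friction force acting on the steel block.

f ≈ 174 N

Vertical equilibrium gives N = m g + P sin α = 918.3 N.
The horizontal driving force is P cos α = 360.8 N, so equilibrium needs friction f = 360.8 N.
The static-friction limit is μ_s N = 248 N.
The required friction exceeds μ_s N, so the steel block moves and f = μ_k N = 174 N.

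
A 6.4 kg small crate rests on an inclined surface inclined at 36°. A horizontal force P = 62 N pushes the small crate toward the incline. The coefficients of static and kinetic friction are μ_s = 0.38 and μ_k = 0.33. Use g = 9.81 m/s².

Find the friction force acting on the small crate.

f ≈ 13.3 N (down the incline)

Normal direction: N = m g cos θ + P sin θ = 87.24 N.
Along the incline, the net driving force (taking up-slope positive) is P cos θ − m g sin θ = 50.16 − 36.9 = 13.26 N, so equilibrium requires friction f = -13.26 N (down-slope).
The limit of static friction is μ_s N = 33.15 N.
|f_req| = 13.26 ≤ 33.15 N → the small crate is in equilibrium; friction equals the required value.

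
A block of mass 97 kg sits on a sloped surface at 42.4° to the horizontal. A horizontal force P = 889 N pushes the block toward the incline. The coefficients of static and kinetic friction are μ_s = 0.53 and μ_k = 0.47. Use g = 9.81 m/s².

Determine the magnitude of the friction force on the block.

Normal direction: N = m g cos θ + P sin θ = 1302 N.
Along the incline, the net driving force (taking up-slope positive) is P cos θ − m g sin θ = 656.5 − 641.6 = 14.84 N, so equilibrium requires friction f = -14.84 N (down-slope).
The limit of static friction is μ_s N = 690.1 N.
Since 14.84 N is within the 690.1 N limit, the block stays put and friction is exactly 14.8 N.

f ≈ 14.8 N (down the incline)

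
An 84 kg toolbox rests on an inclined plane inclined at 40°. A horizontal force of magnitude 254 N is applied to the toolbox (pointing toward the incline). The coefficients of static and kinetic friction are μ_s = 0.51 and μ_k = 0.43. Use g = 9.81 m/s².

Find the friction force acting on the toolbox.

Normal direction: N = m g cos θ + P sin θ = 794.5 N.
Parallel to the incline: P cos θ − m g sin θ = 194.6 − 529.7 = -335.1 N; the friction needed to balance this is 335.1 N acting up the slope.
The limit of static friction is μ_s N = 405.2 N.
|f_req| = 335.1 ≤ 405.2 N → the toolbox is in equilibrium; friction equals the required value.

f ≈ 335 N (up the incline)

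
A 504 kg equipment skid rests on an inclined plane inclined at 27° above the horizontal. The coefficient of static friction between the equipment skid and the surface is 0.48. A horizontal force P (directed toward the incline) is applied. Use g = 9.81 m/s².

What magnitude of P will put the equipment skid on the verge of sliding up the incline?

At impending motion up the slope, friction acts down-slope at its limit: f = μ_s N.
Perpendicular to the incline: N = m g cos θ + P sin θ.
Along the incline: P cos θ = m g sin θ + μ_s N = m g sin θ + μ_s (m g cos θ + P sin θ).
Solving, P (cos θ − μ_s sin θ) = m g (sin θ + μ_s cos θ), so P = 504×9.81×(sin 27° + 0.48 cos 27°)/(cos 27° − 0.48 sin 27°) = 4940×0.8817/0.6731 = 6480 N.

P ≈ 6480 N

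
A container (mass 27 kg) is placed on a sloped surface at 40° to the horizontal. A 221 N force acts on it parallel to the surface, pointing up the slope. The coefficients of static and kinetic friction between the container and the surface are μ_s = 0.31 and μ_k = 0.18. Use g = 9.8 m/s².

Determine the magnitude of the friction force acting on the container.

f ≈ 50.9 N (down the incline)

Perpendicular to the surface, N = m g cos θ = 27·9.8·cos 40° = 202.7 N.
For equilibrium along the incline the friction force must supply f = m g sin θ − P = 170.1 − 221 = -50.92 N (positive meaning up-slope).
Maximum static friction available: μ_s N = 0.31 × 202.7 = 62.84 N.
Since |-50.92| ≤ 62.84 N, no slip — friction simply equals what equilibrium demands.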